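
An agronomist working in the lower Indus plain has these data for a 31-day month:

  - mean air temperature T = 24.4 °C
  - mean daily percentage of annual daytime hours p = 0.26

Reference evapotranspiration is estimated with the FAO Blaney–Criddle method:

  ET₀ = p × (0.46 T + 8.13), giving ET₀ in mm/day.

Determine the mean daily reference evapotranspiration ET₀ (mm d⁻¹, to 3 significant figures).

ET₀ = 0.26 × (0.46 × 24.4 + 8.13) = 0.26 × 19.354 = 5.0320 mm/d

5.03 mm d⁻¹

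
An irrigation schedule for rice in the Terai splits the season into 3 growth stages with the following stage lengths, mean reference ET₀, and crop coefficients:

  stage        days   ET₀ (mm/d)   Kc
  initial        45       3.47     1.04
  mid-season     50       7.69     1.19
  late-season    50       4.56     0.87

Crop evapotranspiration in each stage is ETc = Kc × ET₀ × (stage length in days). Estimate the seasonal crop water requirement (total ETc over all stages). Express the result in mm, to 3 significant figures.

initial: 1.04 × 3.47 × 45 = 162.40 mm
mid-season: 1.19 × 7.69 × 50 = 457.56 mm
late-season: 0.87 × 4.56 × 50 = 198.36 mm
Seasonal total = 818.32 mm

818 mm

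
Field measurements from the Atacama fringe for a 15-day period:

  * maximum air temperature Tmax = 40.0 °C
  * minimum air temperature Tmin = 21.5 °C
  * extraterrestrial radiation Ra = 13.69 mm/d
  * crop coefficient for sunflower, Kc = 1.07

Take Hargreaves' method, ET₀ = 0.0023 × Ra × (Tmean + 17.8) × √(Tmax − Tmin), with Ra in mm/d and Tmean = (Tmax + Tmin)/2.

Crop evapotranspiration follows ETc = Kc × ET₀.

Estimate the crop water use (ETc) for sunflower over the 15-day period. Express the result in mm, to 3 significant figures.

Tmean = (40.0 + 21.5)/2 = 30.75 °C
ET₀ = 0.0023 × 13.69 × (30.75 + 17.8) × √18.5 = 0.0023 × 13.69 × 48.55 × 4.3012 = 6.5752 mm/d
ETc = Kc × ET₀ = 1.07 × 6.5752 = 7.0355 mm/d
Over 15 days: 7.0355 × 15 = 105.533 mm

106 mm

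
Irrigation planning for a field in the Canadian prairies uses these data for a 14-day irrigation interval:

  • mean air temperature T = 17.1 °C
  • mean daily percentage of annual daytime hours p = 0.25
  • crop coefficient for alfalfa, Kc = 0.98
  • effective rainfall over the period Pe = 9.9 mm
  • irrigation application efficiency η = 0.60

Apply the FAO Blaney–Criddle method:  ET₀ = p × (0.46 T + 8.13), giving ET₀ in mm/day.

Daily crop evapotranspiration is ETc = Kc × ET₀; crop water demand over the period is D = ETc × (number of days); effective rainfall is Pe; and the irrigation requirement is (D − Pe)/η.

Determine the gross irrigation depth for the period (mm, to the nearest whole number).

ET₀ = 0.25 × (0.46 × 17.1 + 8.13) = 0.25 × 15.996 = 3.9990 mm/d
ETc = Kc × ET₀ = 0.98 × 3.9990 = 3.9190 mm/d
Crop demand D = ETc × 14 d = 3.9190 × 14 = 54.866 mm
D − Pe = 54.866 − 9.9 = 44.966 mm
Gross irrigation = 44.966 / 0.60 = 74.943 mm

75 mm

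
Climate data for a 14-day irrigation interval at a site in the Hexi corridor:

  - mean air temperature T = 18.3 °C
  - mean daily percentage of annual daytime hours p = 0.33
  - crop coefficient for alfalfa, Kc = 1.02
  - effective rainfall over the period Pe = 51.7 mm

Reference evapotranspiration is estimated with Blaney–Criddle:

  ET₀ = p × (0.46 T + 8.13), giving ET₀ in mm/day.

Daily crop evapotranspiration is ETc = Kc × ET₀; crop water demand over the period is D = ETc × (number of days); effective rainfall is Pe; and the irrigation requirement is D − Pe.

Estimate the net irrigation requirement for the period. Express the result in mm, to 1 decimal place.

26.3 mm

ET₀ = 0.33 × (0.46 × 18.3 + 8.13) = 0.33 × 16.548 = 5.4608 mm/d
ETc = Kc × ET₀ = 1.02 × 5.4608 = 5.5700 mm/d
Crop demand D = ETc × 14 d = 5.5700 × 14 = 77.980 mm
D − Pe = 77.980 − 51.7 = 26.280 mm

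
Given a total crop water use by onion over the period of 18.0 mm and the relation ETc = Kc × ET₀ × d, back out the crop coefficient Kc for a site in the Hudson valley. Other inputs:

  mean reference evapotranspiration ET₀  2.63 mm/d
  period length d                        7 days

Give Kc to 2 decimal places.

0.98

ETc = Kc × ET₀ × d  ⇒  Kc = ETc / (ET₀ × d)
Kc = 18.0 / (2.63 × 7) = 18.0 / 18.41 = 0.9777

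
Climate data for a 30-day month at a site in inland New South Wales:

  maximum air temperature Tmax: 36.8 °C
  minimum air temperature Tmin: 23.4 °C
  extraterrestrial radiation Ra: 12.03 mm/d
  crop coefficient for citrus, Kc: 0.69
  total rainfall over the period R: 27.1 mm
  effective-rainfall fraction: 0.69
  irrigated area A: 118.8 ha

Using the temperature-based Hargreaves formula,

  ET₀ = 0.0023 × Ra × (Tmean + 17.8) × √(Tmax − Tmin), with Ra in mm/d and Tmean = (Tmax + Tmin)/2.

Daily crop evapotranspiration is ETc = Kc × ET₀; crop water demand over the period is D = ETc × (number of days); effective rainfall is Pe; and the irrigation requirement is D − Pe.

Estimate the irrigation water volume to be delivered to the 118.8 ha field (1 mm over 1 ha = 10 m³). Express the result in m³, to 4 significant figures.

97090 m³

Tmean = (36.8 + 23.4)/2 = 30.10 °C
ET₀ = 0.0023 × 12.03 × (30.10 + 17.8) × √13.4 = 0.0023 × 12.03 × 47.90 × 3.6606 = 4.8516 mm/d
ETc = Kc × ET₀ = 0.69 × 4.8516 = 3.3476 mm/d
Crop demand D = ETc × 30 d = 3.3476 × 30 = 100.428 mm
Pe = 0.69 × 27.1 = 18.699 mm
D − Pe = 100.428 − 18.699 = 81.729 mm
Volume = 81.729 mm × 118.8 ha × 10 = 97094.1 m³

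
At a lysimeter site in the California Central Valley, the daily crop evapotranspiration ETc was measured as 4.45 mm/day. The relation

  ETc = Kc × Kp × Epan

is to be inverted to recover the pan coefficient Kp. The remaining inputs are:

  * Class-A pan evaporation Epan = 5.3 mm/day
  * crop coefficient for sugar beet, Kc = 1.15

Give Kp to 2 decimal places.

0.73

ETc = Kc × Kp × Epan  ⇒  Kp = ETc / (Kc × Epan)
Kp = 4.45 / (1.15 × 5.3) = 4.45 / 6.095 = 0.7301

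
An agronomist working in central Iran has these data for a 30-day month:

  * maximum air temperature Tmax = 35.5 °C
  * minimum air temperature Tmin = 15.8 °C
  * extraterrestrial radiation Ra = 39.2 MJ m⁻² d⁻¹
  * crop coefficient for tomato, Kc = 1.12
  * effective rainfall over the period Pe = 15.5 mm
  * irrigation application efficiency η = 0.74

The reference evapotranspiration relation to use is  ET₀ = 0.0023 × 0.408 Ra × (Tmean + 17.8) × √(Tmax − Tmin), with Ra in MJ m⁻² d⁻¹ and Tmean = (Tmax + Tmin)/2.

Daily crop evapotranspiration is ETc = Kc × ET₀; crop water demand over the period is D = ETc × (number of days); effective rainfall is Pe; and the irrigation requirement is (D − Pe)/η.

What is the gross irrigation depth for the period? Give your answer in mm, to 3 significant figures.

Tmean = (35.5 + 15.8)/2 = 25.65 °C
0.408 Ra = 0.408 × 39.2 = 15.9936 mm/d equivalent
ET₀ = 0.0023 × 15.9936 × (25.65 + 17.8) × √19.7 = 0.0023 × 15.9936 × 43.45 × 4.4385 = 7.0941 mm/d
ETc = Kc × ET₀ = 1.12 × 7.0941 = 7.9454 mm/d
Crop demand D = ETc × 30 d = 7.9454 × 30 = 238.362 mm
D − Pe = 238.362 − 15.5 = 222.862 mm
Gross irrigation = 222.862 / 0.74 = 301.165 mm

301 mm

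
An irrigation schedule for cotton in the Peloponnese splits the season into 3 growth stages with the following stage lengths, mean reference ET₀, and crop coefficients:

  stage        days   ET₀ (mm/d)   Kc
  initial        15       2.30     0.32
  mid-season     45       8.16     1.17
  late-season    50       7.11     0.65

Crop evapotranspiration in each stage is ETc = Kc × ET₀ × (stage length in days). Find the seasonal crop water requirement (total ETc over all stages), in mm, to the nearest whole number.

initial: 0.32 × 2.30 × 15 = 11.04 mm
mid-season: 1.17 × 8.16 × 45 = 429.62 mm
late-season: 0.65 × 7.11 × 50 = 231.08 mm
Seasonal total = 671.74 mm

672 mm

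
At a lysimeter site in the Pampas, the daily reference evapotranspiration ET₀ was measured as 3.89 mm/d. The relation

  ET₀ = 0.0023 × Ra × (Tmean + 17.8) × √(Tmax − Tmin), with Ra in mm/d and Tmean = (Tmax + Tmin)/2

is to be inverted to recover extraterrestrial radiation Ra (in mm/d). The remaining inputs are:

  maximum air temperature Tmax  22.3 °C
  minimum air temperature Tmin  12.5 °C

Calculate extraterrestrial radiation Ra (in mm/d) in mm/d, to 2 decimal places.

Tmean = 17.40 °C; √ΔT = 3.1305
Ra = ET₀ / [0.0023 × (Tmean+17.8) × √ΔT] = 3.89 / (0.0023 × 35.20 × 3.1305) = 15.348 mm/d

15.35 mm/d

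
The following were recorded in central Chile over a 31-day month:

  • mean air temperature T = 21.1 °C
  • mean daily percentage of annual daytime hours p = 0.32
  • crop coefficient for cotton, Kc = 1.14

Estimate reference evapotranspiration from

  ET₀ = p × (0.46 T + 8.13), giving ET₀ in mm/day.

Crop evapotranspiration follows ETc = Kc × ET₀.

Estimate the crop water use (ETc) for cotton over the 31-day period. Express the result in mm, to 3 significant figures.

ET₀ = 0.32 × (0.46 × 21.1 + 8.13) = 0.32 × 17.836 = 5.7075 mm/d
ETc = Kc × ET₀ = 1.14 × 5.7075 = 6.5066 mm/d
Over 31 days: 6.5066 × 31 = 201.705 mm

202 mm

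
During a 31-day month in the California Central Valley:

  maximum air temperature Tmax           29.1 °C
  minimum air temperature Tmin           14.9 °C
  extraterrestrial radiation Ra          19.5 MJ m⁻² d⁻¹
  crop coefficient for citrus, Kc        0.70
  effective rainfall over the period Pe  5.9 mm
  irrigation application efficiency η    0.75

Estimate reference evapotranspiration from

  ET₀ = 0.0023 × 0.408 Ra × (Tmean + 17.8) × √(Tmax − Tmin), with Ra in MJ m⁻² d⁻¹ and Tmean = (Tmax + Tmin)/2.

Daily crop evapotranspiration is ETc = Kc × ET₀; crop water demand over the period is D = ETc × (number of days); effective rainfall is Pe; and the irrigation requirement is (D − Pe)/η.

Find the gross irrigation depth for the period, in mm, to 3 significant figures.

Tmean = (29.1 + 14.9)/2 = 22.00 °C
0.408 Ra = 0.408 × 19.5 = 7.9560 mm/d equivalent
ET₀ = 0.0023 × 7.9560 × (22.00 + 17.8) × √14.2 = 0.0023 × 7.9560 × 39.80 × 3.7683 = 2.7444 mm/d
ETc = Kc × ET₀ = 0.70 × 2.7444 = 1.9211 mm/d
Crop demand D = ETc × 31 d = 1.9211 × 31 = 59.554 mm
D − Pe = 59.554 − 5.9 = 53.654 mm
Gross irrigation = 53.654 / 0.75 = 71.539 mm

71.5 mm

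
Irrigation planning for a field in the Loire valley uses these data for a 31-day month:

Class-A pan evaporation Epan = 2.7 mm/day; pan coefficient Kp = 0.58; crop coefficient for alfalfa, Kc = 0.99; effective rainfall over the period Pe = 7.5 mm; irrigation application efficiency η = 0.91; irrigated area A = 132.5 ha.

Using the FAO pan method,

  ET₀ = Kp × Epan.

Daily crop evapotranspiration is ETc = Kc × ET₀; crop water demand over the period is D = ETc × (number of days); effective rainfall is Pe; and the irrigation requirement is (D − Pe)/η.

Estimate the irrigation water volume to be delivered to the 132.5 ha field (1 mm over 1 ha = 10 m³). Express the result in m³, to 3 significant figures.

59100 m³

ET₀ = 0.58 × 2.7 = 1.5660 mm/d
ETc = Kc × ET₀ = 0.99 × 1.5660 = 1.5503 mm/d
Crop demand D = ETc × 31 d = 1.5503 × 31 = 48.059 mm
D − Pe = 48.059 − 7.5 = 40.559 mm
Gross irrigation = 40.559 / 0.91 = 44.570 mm
Volume = 44.570 mm × 132.5 ha × 10 = 59055.3 m³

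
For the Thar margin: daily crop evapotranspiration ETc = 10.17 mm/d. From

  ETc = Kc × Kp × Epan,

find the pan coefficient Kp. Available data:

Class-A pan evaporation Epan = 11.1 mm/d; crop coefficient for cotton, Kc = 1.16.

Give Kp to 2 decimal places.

0.79

ETc = Kc × Kp × Epan  ⇒  Kp = ETc / (Kc × Epan)
Kp = 10.17 / (1.16 × 11.1) = 10.17 / 12.876 = 0.7898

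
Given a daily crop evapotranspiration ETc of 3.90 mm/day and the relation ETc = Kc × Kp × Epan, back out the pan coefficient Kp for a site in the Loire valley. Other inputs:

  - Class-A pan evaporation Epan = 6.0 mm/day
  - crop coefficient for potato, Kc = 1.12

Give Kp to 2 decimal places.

0.58

ETc = Kc × Kp × Epan  ⇒  Kp = ETc / (Kc × Epan)
Kp = 3.90 / (1.12 × 6.0) = 3.90 / 6.720 = 0.5804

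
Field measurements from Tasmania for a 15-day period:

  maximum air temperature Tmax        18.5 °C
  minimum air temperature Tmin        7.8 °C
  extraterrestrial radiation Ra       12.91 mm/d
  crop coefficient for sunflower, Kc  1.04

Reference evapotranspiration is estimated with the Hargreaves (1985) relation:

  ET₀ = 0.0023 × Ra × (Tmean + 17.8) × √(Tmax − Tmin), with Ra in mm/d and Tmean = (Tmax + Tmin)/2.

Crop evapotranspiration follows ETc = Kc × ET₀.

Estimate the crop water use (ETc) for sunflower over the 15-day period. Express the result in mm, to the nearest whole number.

47 mm

Tmean = (18.5 + 7.8)/2 = 13.15 °C
ET₀ = 0.0023 × 12.91 × (13.15 + 17.8) × √10.7 = 0.0023 × 12.91 × 30.95 × 3.2711 = 3.0061 mm/d
ETc = Kc × ET₀ = 1.04 × 3.0061 = 3.1263 mm/d
Over 15 days: 3.1263 × 15 = 46.895 mm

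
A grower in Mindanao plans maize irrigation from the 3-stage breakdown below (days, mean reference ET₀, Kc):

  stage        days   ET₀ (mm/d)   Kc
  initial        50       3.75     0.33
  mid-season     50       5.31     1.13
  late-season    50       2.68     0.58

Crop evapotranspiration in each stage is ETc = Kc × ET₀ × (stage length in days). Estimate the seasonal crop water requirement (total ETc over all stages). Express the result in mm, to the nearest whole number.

initial: 0.33 × 3.75 × 50 = 61.88 mm
mid-season: 1.13 × 5.31 × 50 = 300.02 mm
late-season: 0.58 × 2.68 × 50 = 77.72 mm
Seasonal total = 439.62 mm

440 mm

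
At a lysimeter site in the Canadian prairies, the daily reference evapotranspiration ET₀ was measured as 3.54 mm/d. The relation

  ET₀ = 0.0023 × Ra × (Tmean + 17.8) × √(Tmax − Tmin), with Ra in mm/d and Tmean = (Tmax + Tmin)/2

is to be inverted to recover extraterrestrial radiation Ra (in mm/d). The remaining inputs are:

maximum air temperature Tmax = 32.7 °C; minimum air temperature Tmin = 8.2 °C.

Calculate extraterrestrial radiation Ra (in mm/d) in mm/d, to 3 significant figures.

8.13 mm/d

Tmean = 20.45 °C; √ΔT = 4.9497
Ra = ET₀ / [0.0023 × (Tmean+17.8) × √ΔT] = 3.54 / (0.0023 × 38.25 × 4.9497) = 8.130 mm/d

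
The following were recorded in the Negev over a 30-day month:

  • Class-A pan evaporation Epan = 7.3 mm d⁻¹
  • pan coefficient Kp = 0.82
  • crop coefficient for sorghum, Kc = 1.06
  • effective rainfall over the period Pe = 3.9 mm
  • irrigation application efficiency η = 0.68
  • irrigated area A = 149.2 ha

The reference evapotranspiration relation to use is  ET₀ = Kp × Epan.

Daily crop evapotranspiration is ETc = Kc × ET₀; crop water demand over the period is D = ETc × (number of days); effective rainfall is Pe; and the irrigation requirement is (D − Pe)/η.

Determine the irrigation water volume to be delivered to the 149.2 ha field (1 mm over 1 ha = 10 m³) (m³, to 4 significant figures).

ET₀ = 0.82 × 7.3 = 5.9860 mm/d
ETc = Kc × ET₀ = 1.06 × 5.9860 = 6.3452 mm/d
Crop demand D = ETc × 30 d = 6.3452 × 30 = 190.356 mm
D − Pe = 190.356 − 3.9 = 186.456 mm
Gross irrigation = 186.456 / 0.68 = 274.200 mm
Volume = 274.200 mm × 149.2 ha × 10 = 409106.4 m³

409100 m³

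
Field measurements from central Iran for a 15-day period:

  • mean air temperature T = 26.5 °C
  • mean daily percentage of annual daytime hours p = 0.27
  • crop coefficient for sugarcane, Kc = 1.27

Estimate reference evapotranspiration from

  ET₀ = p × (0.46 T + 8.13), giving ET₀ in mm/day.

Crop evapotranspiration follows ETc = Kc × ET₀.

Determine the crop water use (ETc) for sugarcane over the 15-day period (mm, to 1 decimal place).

ET₀ = 0.27 × (0.46 × 26.5 + 8.13) = 0.27 × 20.320 = 5.4864 mm/d
ETc = Kc × ET₀ = 1.27 × 5.4864 = 6.9677 mm/d
Over 15 days: 6.9677 × 15 = 104.516 mm

104.5 mm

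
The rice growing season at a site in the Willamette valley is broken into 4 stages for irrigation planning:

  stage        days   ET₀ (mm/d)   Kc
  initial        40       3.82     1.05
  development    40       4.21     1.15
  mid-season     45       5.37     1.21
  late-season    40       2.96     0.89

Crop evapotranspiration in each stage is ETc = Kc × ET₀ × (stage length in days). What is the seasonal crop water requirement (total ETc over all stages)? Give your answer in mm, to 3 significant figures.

initial: 1.05 × 3.82 × 40 = 160.44 mm
development: 1.15 × 4.21 × 40 = 193.66 mm
mid-season: 1.21 × 5.37 × 45 = 292.40 mm
late-season: 0.89 × 2.96 × 40 = 105.38 mm
Seasonal total = 751.88 mm

752 mm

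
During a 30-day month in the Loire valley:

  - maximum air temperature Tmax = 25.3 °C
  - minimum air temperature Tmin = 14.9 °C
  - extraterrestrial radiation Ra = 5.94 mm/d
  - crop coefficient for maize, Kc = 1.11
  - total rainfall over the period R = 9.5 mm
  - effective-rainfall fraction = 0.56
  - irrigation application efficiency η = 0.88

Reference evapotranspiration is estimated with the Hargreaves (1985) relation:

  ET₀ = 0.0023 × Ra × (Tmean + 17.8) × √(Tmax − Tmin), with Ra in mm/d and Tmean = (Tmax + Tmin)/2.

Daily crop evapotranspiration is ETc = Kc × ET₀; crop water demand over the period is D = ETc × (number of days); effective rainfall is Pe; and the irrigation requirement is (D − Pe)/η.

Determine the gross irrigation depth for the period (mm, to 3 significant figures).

Tmean = (25.3 + 14.9)/2 = 20.10 °C
ET₀ = 0.0023 × 5.94 × (20.10 + 17.8) × √10.4 = 0.0023 × 5.94 × 37.90 × 3.2249 = 1.6698 mm/d
ETc = Kc × ET₀ = 1.11 × 1.6698 = 1.8535 mm/d
Crop demand D = ETc × 30 d = 1.8535 × 30 = 55.605 mm
Pe = 0.56 × 9.5 = 5.320 mm
D − Pe = 55.605 − 5.320 = 50.285 mm
Gross irrigation = 50.285 / 0.88 = 57.142 mm

57.1 mm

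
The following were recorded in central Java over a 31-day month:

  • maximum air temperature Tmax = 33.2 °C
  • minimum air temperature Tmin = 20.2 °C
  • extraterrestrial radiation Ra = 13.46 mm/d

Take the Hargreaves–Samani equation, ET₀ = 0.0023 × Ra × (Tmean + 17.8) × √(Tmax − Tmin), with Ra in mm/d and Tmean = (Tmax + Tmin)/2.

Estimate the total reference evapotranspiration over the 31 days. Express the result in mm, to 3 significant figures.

Tmean = (33.2 + 20.2)/2 = 26.70 °C
ET₀ = 0.0023 × 13.46 × (26.70 + 17.8) × √13.0 = 0.0023 × 13.46 × 44.50 × 3.6056 = 4.9672 mm/d
Over 31 days: 4.9672 × 31 = 153.983 mm

154 mm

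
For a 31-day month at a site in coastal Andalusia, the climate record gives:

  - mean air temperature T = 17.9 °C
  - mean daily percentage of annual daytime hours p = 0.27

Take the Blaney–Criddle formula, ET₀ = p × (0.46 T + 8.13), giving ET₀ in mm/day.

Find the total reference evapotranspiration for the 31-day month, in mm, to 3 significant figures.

137 mm

ET₀ = 0.27 × (0.46 × 17.9 + 8.13) = 0.27 × 16.364 = 4.4183 mm/d
Monthly total = 4.4183 × 31 = 136.967 mm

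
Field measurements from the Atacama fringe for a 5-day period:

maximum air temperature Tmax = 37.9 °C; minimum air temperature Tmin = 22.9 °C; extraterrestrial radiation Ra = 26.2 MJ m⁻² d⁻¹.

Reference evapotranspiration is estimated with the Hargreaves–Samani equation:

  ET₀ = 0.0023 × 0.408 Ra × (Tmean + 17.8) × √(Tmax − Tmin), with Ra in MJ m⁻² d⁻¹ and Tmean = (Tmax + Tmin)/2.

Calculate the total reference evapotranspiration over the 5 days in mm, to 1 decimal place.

Tmean = (37.9 + 22.9)/2 = 30.40 °C
0.408 Ra = 0.408 × 26.2 = 10.6896 mm/d equivalent
ET₀ = 0.0023 × 10.6896 × (30.40 + 17.8) × √15.0 = 0.0023 × 10.6896 × 48.20 × 3.8730 = 4.5897 mm/d
Over 5 days: 4.5897 × 5 = 22.949 mm

22.9 mm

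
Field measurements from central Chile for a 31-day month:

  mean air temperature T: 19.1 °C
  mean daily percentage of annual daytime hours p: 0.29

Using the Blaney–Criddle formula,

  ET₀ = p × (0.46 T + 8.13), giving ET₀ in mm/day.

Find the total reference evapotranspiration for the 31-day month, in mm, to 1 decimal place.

ET₀ = 0.29 × (0.46 × 19.1 + 8.13) = 0.29 × 16.916 = 4.9056 mm/d
Monthly total = 4.9056 × 31 = 152.074 mm

152.1 mm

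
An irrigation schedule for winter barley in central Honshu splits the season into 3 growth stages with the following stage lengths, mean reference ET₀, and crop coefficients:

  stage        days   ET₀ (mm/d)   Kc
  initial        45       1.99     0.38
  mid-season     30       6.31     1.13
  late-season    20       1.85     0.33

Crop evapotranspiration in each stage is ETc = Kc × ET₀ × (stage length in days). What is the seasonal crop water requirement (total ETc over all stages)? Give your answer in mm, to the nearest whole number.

initial: 0.38 × 1.99 × 45 = 34.03 mm
mid-season: 1.13 × 6.31 × 30 = 213.91 mm
late-season: 0.33 × 1.85 × 20 = 12.21 mm
Seasonal total = 260.15 mm

260 mm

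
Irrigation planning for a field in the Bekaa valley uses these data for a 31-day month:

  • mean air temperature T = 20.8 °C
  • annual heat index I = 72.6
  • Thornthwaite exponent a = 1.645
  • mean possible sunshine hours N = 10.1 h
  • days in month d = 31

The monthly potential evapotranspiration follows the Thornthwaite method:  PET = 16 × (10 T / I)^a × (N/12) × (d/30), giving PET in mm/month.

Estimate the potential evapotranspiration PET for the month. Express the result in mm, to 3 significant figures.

78.6 mm

10T/I = 10 × 20.8 / 72.6 = 2.8650
(10T/I)^a = 2.8650^1.645 = 5.6490
Uncorrected PET = 16 × 5.6490 = 90.384 mm
Correction = (N/12)(d/30) = (10.1/12)(31/30) = 0.8697
PET = 90.384 × 0.8697 = 78.607 mm/month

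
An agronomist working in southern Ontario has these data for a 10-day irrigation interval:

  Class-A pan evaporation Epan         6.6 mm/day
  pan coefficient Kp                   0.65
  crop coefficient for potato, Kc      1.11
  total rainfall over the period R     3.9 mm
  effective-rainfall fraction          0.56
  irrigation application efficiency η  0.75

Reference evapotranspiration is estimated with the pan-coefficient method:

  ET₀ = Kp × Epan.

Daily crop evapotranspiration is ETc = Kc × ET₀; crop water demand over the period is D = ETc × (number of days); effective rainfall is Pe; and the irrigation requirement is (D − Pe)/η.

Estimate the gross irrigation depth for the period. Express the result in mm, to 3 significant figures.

60.6 mm

ET₀ = 0.65 × 6.6 = 4.2900 mm/d
ETc = Kc × ET₀ = 1.11 × 4.2900 = 4.7619 mm/d
Crop demand D = ETc × 10 d = 4.7619 × 10 = 47.619 mm
Pe = 0.56 × 3.9 = 2.184 mm
D − Pe = 47.619 − 2.184 = 45.435 mm
Gross irrigation = 45.435 / 0.75 = 60.580 mm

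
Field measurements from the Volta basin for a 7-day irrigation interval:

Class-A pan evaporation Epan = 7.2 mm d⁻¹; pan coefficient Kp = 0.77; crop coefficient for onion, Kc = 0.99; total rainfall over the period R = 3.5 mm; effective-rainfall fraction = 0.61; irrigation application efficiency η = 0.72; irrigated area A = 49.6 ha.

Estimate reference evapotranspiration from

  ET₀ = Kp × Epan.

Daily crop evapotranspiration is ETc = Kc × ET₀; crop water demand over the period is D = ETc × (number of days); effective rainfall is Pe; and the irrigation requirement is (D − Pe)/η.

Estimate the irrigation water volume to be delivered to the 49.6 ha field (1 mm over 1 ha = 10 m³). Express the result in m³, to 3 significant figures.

ET₀ = 0.77 × 7.2 = 5.5440 mm/d
ETc = Kc × ET₀ = 0.99 × 5.5440 = 5.4886 mm/d
Crop demand D = ETc × 7 d = 5.4886 × 7 = 38.420 mm
Pe = 0.61 × 3.5 = 2.135 mm
D − Pe = 38.420 − 2.135 = 36.285 mm
Gross irrigation = 36.285 / 0.72 = 50.396 mm
Volume = 50.396 mm × 49.6 ha × 10 = 24996.4 m³

25000 m³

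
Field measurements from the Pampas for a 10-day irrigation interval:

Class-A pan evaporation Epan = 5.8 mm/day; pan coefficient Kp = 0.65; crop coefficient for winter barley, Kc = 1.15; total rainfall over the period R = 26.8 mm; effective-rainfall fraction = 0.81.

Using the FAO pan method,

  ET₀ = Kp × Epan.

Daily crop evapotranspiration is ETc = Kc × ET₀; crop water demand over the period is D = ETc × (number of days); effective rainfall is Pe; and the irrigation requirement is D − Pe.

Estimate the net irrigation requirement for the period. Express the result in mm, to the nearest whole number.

ET₀ = 0.65 × 5.8 = 3.7700 mm/d
ETc = Kc × ET₀ = 1.15 × 3.7700 = 4.3355 mm/d
Crop demand D = ETc × 10 d = 4.3355 × 10 = 43.355 mm
Pe = 0.81 × 26.8 = 21.708 mm
D − Pe = 43.355 − 21.708 = 21.647 mm

22 mm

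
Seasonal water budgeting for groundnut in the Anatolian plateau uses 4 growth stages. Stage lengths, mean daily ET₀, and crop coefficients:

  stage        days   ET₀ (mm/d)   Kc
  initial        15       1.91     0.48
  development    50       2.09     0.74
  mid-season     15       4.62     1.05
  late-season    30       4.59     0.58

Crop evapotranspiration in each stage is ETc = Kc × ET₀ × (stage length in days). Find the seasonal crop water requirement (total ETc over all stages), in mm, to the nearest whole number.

initial: 0.48 × 1.91 × 15 = 13.75 mm
development: 0.74 × 2.09 × 50 = 77.33 mm
mid-season: 1.05 × 4.62 × 15 = 72.77 mm
late-season: 0.58 × 4.59 × 30 = 79.87 mm
Seasonal total = 243.72 mm

244 mm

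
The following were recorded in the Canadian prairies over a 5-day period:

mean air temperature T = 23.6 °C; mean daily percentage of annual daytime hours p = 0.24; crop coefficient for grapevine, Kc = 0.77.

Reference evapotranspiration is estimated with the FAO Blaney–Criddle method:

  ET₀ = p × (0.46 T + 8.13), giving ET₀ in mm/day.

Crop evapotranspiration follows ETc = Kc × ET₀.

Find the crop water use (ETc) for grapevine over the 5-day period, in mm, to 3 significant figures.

ET₀ = 0.24 × (0.46 × 23.6 + 8.13) = 0.24 × 18.986 = 4.5566 mm/d
ETc = Kc × ET₀ = 0.77 × 4.5566 = 3.5086 mm/d
Over 5 days: 3.5086 × 5 = 17.543 mm

17.5 mm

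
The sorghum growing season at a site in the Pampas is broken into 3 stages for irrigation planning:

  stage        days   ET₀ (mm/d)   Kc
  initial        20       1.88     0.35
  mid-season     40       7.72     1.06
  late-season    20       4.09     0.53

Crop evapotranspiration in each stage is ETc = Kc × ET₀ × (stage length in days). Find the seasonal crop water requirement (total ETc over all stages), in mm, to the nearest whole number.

initial: 0.35 × 1.88 × 20 = 13.16 mm
mid-season: 1.06 × 7.72 × 40 = 327.33 mm
late-season: 0.53 × 4.09 × 20 = 43.35 mm
Seasonal total = 383.84 mm

384 mm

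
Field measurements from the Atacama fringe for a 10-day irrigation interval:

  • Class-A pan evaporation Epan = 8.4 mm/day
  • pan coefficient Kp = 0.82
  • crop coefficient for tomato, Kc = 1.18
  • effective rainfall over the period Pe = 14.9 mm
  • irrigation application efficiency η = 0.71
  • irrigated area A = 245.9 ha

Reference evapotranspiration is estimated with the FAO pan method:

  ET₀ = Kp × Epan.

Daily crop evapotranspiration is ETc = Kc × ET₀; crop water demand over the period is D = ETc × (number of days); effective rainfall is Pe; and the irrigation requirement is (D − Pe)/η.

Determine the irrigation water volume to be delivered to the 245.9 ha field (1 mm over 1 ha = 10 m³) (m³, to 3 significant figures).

230000 m³

ET₀ = 0.82 × 8.4 = 6.8880 mm/d
ETc = Kc × ET₀ = 1.18 × 6.8880 = 8.1278 mm/d
Crop demand D = ETc × 10 d = 8.1278 × 10 = 81.278 mm
D − Pe = 81.278 − 14.9 = 66.378 mm
Gross irrigation = 66.378 / 0.71 = 93.490 mm
Volume = 93.490 mm × 245.9 ha × 10 = 229891.9 m³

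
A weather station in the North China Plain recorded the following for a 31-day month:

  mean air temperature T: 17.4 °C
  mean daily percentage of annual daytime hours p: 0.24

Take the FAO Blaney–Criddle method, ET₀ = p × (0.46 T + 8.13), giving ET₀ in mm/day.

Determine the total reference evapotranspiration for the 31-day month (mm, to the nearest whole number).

120 mm

ET₀ = 0.24 × (0.46 × 17.4 + 8.13) = 0.24 × 16.134 = 3.8722 mm/d
Monthly total = 3.8722 × 31 = 120.038 mm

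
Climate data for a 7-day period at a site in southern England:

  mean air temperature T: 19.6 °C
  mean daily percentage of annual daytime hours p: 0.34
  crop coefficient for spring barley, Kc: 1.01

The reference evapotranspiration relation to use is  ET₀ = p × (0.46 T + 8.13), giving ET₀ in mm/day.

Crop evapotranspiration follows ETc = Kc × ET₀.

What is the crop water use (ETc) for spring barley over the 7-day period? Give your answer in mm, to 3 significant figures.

ET₀ = 0.34 × (0.46 × 19.6 + 8.13) = 0.34 × 17.146 = 5.8296 mm/d
ETc = Kc × ET₀ = 1.01 × 5.8296 = 5.8879 mm/d
Over 7 days: 5.8879 × 7 = 41.215 mm

41.2 mm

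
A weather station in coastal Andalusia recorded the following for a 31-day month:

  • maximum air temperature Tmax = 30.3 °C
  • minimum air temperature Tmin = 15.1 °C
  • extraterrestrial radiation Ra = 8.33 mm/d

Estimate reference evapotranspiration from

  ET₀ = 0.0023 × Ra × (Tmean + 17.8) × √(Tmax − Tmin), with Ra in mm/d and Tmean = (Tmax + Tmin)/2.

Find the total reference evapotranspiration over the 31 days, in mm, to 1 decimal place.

93.8 mm

Tmean = (30.3 + 15.1)/2 = 22.70 °C
ET₀ = 0.0023 × 8.33 × (22.70 + 17.8) × √15.2 = 0.0023 × 8.33 × 40.50 × 3.8987 = 3.0252 mm/d
Over 31 days: 3.0252 × 31 = 93.781 mm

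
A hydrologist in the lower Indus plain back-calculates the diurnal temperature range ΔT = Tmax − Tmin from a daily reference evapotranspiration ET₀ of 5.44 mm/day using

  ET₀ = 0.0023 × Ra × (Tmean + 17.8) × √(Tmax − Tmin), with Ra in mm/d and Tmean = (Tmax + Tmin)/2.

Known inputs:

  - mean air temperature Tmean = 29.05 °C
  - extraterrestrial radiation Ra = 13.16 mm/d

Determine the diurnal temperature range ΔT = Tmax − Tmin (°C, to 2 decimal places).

14.72 °C

√ΔT = ET₀ / [0.0023 × Ra × (Tmean+17.8)] = 5.44 / (0.0023 × 13.16 × 46.85) = 3.8362
ΔT = 3.8362² = 14.716 °C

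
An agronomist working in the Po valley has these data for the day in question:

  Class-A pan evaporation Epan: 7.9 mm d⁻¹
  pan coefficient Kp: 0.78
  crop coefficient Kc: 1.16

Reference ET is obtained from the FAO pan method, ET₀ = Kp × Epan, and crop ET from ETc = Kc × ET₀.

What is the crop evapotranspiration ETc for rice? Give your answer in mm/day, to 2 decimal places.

ET₀ = 0.78 × 7.9 = 6.1620 mm/d
ETc = Kc × ET₀ = 1.16 × 6.1620 = 7.1479 mm/d

7.15 mm/day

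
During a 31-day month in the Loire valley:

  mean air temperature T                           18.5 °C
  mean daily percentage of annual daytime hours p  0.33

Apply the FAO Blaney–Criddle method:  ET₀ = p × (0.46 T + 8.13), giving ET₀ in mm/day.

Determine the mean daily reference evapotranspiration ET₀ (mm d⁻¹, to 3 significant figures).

5.49 mm d⁻¹

ET₀ = 0.33 × (0.46 × 18.5 + 8.13) = 0.33 × 16.640 = 5.4912 mm/d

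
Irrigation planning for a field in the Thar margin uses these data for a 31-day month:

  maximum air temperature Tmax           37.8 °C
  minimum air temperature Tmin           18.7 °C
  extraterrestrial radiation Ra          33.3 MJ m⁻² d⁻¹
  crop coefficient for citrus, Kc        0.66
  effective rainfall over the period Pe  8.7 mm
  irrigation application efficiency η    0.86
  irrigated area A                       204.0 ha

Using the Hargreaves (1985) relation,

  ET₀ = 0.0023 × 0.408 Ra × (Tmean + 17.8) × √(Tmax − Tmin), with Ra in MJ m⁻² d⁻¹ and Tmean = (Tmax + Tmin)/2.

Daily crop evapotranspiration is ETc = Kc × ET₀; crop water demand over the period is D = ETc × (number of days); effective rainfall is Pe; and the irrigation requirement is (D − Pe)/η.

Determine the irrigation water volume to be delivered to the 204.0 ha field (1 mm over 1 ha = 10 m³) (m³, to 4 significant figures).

Tmean = (37.8 + 18.7)/2 = 28.25 °C
0.408 Ra = 0.408 × 33.3 = 13.5864 mm/d equivalent
ET₀ = 0.0023 × 13.5864 × (28.25 + 17.8) × √19.1 = 0.0023 × 13.5864 × 46.05 × 4.3704 = 6.2890 mm/d
ETc = Kc × ET₀ = 0.66 × 6.2890 = 4.1507 mm/d
Crop demand D = ETc × 31 d = 4.1507 × 31 = 128.672 mm
D − Pe = 128.672 − 8.7 = 119.972 mm
Gross irrigation = 119.972 / 0.86 = 139.502 mm
Volume = 139.502 mm × 204.0 ha × 10 = 284584.1 m³

284600 m³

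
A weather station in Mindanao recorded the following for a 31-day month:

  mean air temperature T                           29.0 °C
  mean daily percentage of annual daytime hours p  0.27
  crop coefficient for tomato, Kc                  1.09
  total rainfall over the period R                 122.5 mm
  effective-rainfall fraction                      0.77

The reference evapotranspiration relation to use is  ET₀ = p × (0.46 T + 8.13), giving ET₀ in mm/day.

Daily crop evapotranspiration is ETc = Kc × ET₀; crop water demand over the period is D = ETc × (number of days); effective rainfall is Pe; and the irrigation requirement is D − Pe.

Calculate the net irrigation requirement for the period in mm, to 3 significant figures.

ET₀ = 0.27 × (0.46 × 29.0 + 8.13) = 0.27 × 21.470 = 5.7969 mm/d
ETc = Kc × ET₀ = 1.09 × 5.7969 = 6.3186 mm/d
Crop demand D = ETc × 31 d = 6.3186 × 31 = 195.877 mm
Pe = 0.77 × 122.5 = 94.325 mm
D − Pe = 195.877 − 94.325 = 101.552 mm

102 mm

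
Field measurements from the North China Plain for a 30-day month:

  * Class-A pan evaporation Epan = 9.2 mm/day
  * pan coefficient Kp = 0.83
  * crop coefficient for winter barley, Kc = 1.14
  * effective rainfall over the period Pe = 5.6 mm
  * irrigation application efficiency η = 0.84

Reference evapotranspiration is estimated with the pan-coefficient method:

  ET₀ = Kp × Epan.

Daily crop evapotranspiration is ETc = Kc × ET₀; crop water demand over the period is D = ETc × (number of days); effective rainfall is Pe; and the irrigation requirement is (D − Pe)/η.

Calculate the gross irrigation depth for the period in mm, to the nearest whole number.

ET₀ = 0.83 × 9.2 = 7.6360 mm/d
ETc = Kc × ET₀ = 1.14 × 7.6360 = 8.7050 mm/d
Crop demand D = ETc × 30 d = 8.7050 × 30 = 261.150 mm
D − Pe = 261.150 − 5.6 = 255.550 mm
Gross irrigation = 255.550 / 0.84 = 304.226 mm

304 mm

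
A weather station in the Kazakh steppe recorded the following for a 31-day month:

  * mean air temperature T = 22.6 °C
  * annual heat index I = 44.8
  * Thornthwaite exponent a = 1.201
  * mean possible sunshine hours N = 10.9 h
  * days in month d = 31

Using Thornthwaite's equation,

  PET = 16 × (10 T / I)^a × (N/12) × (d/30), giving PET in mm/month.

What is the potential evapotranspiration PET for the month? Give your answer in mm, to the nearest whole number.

10T/I = 10 × 22.6 / 44.8 = 5.0446
(10T/I)^a = 5.0446^1.201 = 6.9839
Uncorrected PET = 16 × 6.9839 = 111.742 mm
Correction = (N/12)(d/30) = (10.9/12)(31/30) = 0.9386
PET = 111.742 × 0.9386 = 104.881 mm/month

105 mm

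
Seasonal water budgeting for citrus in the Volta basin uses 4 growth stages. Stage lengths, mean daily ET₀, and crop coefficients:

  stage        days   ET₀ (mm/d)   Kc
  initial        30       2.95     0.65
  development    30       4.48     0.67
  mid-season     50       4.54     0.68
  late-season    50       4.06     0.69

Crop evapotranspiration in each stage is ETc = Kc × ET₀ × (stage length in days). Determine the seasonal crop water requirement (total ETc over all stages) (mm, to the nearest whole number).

initial: 0.65 × 2.95 × 30 = 57.53 mm
development: 0.67 × 4.48 × 30 = 90.05 mm
mid-season: 0.68 × 4.54 × 50 = 154.36 mm
late-season: 0.69 × 4.06 × 50 = 140.07 mm
Seasonal total = 442.01 mm

442 mm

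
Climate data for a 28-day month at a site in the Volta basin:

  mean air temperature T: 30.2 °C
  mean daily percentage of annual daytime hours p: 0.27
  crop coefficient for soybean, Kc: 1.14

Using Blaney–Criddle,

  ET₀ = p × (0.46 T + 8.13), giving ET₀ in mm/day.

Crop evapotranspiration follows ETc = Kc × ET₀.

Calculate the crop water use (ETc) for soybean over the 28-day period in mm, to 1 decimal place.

189.8 mm

ET₀ = 0.27 × (0.46 × 30.2 + 8.13) = 0.27 × 22.022 = 5.9459 mm/d
ETc = Kc × ET₀ = 1.14 × 5.9459 = 6.7783 mm/d
Over 28 days: 6.7783 × 28 = 189.792 mm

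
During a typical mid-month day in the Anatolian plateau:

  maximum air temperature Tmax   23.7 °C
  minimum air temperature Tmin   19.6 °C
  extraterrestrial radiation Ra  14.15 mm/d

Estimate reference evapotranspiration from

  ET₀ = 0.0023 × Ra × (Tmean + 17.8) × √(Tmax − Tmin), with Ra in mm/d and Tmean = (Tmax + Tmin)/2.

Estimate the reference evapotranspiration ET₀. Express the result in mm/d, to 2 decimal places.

Tmean = (23.7 + 19.6)/2 = 21.65 °C
ET₀ = 0.0023 × 14.15 × (21.65 + 17.8) × √4.1 = 0.0023 × 14.15 × 39.45 × 2.0248 = 2.5996 mm/d

2.60 mm/d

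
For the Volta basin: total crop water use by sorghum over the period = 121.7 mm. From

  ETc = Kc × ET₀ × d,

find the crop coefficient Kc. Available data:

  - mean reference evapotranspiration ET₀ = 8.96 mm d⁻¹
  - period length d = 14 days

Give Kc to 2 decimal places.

ETc = Kc × ET₀ × d  ⇒  Kc = ETc / (ET₀ × d)
Kc = 121.7 / (8.96 × 14) = 121.7 / 125.44 = 0.9702

0.97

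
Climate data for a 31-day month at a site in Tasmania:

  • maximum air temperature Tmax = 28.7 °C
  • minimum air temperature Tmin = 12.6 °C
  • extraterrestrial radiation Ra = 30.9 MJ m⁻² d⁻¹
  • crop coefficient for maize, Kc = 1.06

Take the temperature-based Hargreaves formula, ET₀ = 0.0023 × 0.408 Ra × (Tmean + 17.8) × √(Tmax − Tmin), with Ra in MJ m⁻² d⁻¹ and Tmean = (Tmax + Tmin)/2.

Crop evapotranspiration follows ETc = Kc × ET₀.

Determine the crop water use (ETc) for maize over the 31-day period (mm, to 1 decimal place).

Tmean = (28.7 + 12.6)/2 = 20.65 °C
0.408 Ra = 0.408 × 30.9 = 12.6072 mm/d equivalent
ET₀ = 0.0023 × 12.6072 × (20.65 + 17.8) × √16.1 = 0.0023 × 12.6072 × 38.45 × 4.0125 = 4.4736 mm/d
ETc = Kc × ET₀ = 1.06 × 4.4736 = 4.7420 mm/d
Over 31 days: 4.7420 × 31 = 147.002 mm

147.0 mm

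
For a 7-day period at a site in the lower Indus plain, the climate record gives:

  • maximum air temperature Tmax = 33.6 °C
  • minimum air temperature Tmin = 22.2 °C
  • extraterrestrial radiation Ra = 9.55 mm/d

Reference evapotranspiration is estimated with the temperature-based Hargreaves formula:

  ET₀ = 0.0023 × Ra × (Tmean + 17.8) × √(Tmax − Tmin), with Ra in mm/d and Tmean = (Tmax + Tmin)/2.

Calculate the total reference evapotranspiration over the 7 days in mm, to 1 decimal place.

23.7 mm

Tmean = (33.6 + 22.2)/2 = 27.90 °C
ET₀ = 0.0023 × 9.55 × (27.90 + 17.8) × √11.4 = 0.0023 × 9.55 × 45.70 × 3.3764 = 3.3892 mm/d
Over 7 days: 3.3892 × 7 = 23.724 mm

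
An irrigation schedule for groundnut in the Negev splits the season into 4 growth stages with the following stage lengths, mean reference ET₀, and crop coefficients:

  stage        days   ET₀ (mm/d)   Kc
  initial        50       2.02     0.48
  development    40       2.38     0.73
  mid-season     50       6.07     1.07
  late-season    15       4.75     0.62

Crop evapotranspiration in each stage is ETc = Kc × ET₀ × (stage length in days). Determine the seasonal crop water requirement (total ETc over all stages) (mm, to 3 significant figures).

487 mm

initial: 0.48 × 2.02 × 50 = 48.48 mm
development: 0.73 × 2.38 × 40 = 69.50 mm
mid-season: 1.07 × 6.07 × 50 = 324.75 mm
late-season: 0.62 × 4.75 × 15 = 44.18 mm
Seasonal total = 486.91 mm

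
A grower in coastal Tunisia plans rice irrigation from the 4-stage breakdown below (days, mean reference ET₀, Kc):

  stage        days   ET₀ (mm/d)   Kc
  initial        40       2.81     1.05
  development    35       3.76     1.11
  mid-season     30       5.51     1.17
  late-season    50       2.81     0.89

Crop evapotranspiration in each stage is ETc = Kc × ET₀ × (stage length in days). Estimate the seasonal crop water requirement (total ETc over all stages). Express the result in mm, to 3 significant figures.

initial: 1.05 × 2.81 × 40 = 118.02 mm
development: 1.11 × 3.76 × 35 = 146.08 mm
mid-season: 1.17 × 5.51 × 30 = 193.40 mm
late-season: 0.89 × 2.81 × 50 = 125.05 mm
Seasonal total = 582.55 mm

583 mm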